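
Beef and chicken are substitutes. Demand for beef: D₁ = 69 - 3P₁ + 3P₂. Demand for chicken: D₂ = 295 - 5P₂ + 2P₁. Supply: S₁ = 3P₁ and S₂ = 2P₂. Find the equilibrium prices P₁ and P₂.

Market 1: 69 - 3P₁ + 3P₂ = 3P₁ → 6P₁ - 3P₂ = 69.
Market 2: 7P₂ - 2P₁ = 295.
Eliminating P₂: 7×(1) + 3×(2) gives 36P₁ = 1368, so P₁ = 38.
Back-substitute into (2): P₂ = (295 + 2×38) / 7 = 53.

P₁ = 38, P₂ = 53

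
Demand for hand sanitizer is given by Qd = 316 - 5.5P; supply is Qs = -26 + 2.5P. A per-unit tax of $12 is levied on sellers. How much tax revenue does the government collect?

Pre-tax equilibrium: P* = 42.75, Q* = 80.875.
Tax on sellers shifts supply to Qs = -26 + 2.5(P − 12) = -56 + 2.5P.
316 - 5.5P = -56 + 2.5P gives buyer price Pb = 46.5; sellers receive Ps = 46.5 − 12 = 34.5.
New quantity: Q = 316 − 5.5(46.5) = 60.25.
Revenue = 12 × 60.25 = 723.

Tax revenue = 723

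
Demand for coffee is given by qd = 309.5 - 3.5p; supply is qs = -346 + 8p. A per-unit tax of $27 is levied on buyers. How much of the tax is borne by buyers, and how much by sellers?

Pre-tax equilibrium: p* = 57, q* = 110.
Tax on buyers shifts demand to qd = 309.5 − 3.5(p + 27) = 215 - 3.5p.
215 - 3.5p = -346 + 8p gives seller price ps = 1122/23; buyers pay pb = 1122/23 + 27 = 1743/23.
New quantity: q = 309.5 − 3.5(1743/23) = 1018/23.
Buyer burden = 1743/23 − 57 = 432/23; seller burden = 57 − 1122/23 = 189/23.

Buyers bear 432/23, sellers bear 189/23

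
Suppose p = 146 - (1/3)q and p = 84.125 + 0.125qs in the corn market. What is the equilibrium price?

Set the two price expressions equal: 146 - (1/3)q = 84.125 + 0.125q.
61.875 = (11/24)q, so q* = 135.
p* = 146 − (1/3)(135) = 101.

p* = 101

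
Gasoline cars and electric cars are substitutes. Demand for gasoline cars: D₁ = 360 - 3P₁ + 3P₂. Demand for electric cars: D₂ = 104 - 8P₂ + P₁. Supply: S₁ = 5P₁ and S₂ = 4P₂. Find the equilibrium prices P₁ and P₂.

P₁ = 1544/31, P₂ = 1192/93

Market 1: 360 - 3P₁ + 3P₂ = 5P₁ → 8P₁ - 3P₂ = 360.
Market 2: 12P₂ - P₁ = 104.
Eliminating P₂: 12×(1) + 3×(2) gives 93P₁ = 4632, so P₁ = 1544/31.
Back-substitute into (2): P₂ = (104 + 1×1544/31) / 12 = 1192/93.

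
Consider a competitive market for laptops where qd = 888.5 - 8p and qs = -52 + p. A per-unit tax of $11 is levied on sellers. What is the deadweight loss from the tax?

Deadweight loss = 484/9

Pre-tax equilibrium: p* = 104.5, q* = 52.5.
Tax on sellers shifts supply to qs = -52 + 1(p − 11) = -63 + p.
888.5 - 8p = -63 + p gives buyer price pb = 1903/18; sellers receive ps = 1903/18 − 11 = 1705/18.
New quantity: q = 888.5 − 8(1903/18) = 769/18.
DWL = ½ × 11 × (52.5 − 769/18) = 484/9.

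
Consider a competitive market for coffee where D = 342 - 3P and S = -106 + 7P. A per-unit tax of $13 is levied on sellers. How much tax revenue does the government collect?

Tax revenue = 2343.9

Pre-tax equilibrium: P* = 44.8, Q* = 207.6.
Tax on sellers shifts supply to S = -106 + 7(P − 13) = -197 + 7P.
342 - 3P = -197 + 7P gives buyer price Pb = 53.9; sellers receive Ps = 53.9 − 13 = 40.9.
New quantity: Q = 342 − 3(53.9) = 180.3.
Revenue = 13 × 180.3 = 2343.9.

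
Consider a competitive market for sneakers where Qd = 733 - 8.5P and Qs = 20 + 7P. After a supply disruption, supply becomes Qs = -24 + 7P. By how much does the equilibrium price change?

ΔP = 88/31

Original equilibrium: P* = 46, Q* = 342.
New equilibrium: 733 - 8.5P = -24 + 7P, so 757 = 15.5P and P' = 1514/31; Q' = 733 − 8.5(1514/31) = 9854/31.
Change in price: 1514/31 − 46 = 88/31.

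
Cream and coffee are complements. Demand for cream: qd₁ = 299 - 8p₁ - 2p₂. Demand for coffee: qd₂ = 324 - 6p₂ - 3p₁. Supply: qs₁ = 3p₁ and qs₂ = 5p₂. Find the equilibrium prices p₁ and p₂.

p₁ = 2641/115, p₂ = 2667/115

Market 1: 299 - 8p₁ - 2p₂ = 3p₁ → 11p₁ + 2p₂ = 299.
Market 2: 11p₂ + 3p₁ = 324.
Eliminating p₂: 11×(1) − 2×(2) gives 115p₁ = 2641, so p₁ = 2641/115.
Back-substitute into (2): p₂ = (324 − 3×2641/115) / 11 = 2667/115.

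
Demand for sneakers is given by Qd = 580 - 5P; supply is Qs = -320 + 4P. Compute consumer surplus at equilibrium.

Equilibrium: 580 - 5P = -320 + 4P gives P* = 100, Q* = 80.
Demand choke price (Qd = 0): P = 116.
CS = ½(116 − 100)(80) = 640.

Consumer surplus = 640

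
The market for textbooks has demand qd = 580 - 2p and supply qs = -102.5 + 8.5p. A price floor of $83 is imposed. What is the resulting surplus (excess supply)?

Surplus = 189

Equilibrium price would be p* = 65, so the floor at 83 binds.
At p = 83: qd = 414, qs = 603.
Surplus = 603 − 414 = 189.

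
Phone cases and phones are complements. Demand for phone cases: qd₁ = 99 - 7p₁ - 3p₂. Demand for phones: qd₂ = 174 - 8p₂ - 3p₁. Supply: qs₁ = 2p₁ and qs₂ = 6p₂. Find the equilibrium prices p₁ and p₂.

Market 1: 99 - 7p₁ - 3p₂ = 2p₁ → 9p₁ + 3p₂ = 99.
Market 2: 14p₂ + 3p₁ = 174.
Eliminating p₂: 14×(1) − 3×(2) gives 117p₁ = 864, so p₁ = 96/13.
Back-substitute into (2): p₂ = (174 − 3×96/13) / 14 = 141/13.

p₁ = 96/13, p₂ = 141/13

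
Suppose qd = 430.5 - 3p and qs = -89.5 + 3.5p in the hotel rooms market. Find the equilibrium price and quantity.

Set qd = qs: 430.5 - 3p = -89.5 + 3.5p.
520 = 6.5p, so p* = 80.
q* = 430.5 − 3(80) = 190.5.

p* = 80, q* = 190.5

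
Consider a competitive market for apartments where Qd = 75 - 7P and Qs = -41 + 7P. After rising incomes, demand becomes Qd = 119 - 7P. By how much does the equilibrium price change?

Original equilibrium: P* = 58/7, Q* = 17.
New equilibrium: 119 - 7P = -41 + 7P, so 160 = 14P and P' = 80/7; Q' = 119 − 7(80/7) = 39.
Change in price: 80/7 − 58/7 = 22/7.

ΔP = 22/7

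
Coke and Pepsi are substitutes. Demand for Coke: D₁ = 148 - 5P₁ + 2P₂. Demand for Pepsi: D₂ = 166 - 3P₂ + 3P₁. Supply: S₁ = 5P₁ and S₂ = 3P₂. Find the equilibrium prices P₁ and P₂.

Market 1: 148 - 5P₁ + 2P₂ = 5P₁ → 10P₁ - 2P₂ = 148.
Market 2: 6P₂ - 3P₁ = 166.
Eliminating P₂: 6×(1) + 2×(2) gives 54P₁ = 1220, so P₁ = 610/27.
Back-substitute into (2): P₂ = (166 + 3×610/27) / 6 = 1052/27.

P₁ = 610/27, P₂ = 1052/27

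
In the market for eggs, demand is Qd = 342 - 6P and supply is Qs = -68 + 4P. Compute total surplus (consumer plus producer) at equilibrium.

Equilibrium: 342 - 6P = -68 + 4P gives P* = 41, Q* = 96.
Demand choke price: P = 57; supply starts at P = 17.
CS = ½(57 − 41)(96) = 768; PS = ½(41 − 17)(96) = 1152.

Total surplus = 1920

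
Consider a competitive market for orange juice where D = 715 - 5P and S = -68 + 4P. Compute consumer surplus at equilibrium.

Consumer surplus = 7840

Equilibrium: 715 - 5P = -68 + 4P gives P* = 87, Q* = 280.
Demand choke price (D = 0): P = 143.
CS = ½(143 − 87)(280) = 7840.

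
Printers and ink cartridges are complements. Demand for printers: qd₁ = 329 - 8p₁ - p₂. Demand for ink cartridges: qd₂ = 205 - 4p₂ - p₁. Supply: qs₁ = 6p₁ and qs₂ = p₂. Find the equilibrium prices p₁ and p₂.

p₁ = 480/23, p₂ = 847/23

Market 1: 329 - 8p₁ - p₂ = 6p₁ → 14p₁ + p₂ = 329.
Market 2: 5p₂ + p₁ = 205.
Eliminating p₂: 5×(1) − 1×(2) gives 69p₁ = 1440, so p₁ = 480/23.
Back-substitute into (2): p₂ = (205 − 1×480/23) / 5 = 847/23.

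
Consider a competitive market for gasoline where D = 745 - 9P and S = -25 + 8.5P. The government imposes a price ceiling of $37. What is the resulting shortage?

Shortage = 122.5

Equilibrium price would be P* = 44, so the ceiling at 37 binds.
At P = 37: D = 745 − 9(37) = 412, S = -25 + 8.5(37) = 289.5.
Shortage = 412 − 289.5 = 122.5.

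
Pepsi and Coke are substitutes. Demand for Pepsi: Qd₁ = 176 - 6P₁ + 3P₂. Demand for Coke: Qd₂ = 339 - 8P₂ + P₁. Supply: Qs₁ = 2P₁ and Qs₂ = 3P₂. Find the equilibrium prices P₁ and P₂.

Market 1: 176 - 6P₁ + 3P₂ = 2P₁ → 8P₁ - 3P₂ = 176.
Market 2: 11P₂ - P₁ = 339.
Eliminating P₂: 11×(1) + 3×(2) gives 85P₁ = 2953, so P₁ = 2953/85.
Back-substitute into (2): P₂ = (339 + 1×2953/85) / 11 = 2888/85.

P₁ = 2953/85, P₂ = 2888/85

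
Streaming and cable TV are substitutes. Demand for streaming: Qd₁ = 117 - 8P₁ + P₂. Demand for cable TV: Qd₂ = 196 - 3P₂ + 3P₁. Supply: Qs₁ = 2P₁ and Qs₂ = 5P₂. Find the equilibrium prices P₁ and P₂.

P₁ = 1132/77, P₂ = 2311/77

Market 1: 117 - 8P₁ + P₂ = 2P₁ → 10P₁ - P₂ = 117.
Market 2: 8P₂ - 3P₁ = 196.
Eliminating P₂: 8×(1) + 1×(2) gives 77P₁ = 1132, so P₁ = 1132/77.
Back-substitute into (2): P₂ = (196 + 3×1132/77) / 8 = 2311/77.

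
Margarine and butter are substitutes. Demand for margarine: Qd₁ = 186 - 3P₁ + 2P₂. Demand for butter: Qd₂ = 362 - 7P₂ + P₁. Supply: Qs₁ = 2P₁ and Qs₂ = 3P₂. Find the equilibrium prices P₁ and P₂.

P₁ = 323/6, P₂ = 499/12

Market 1: 186 - 3P₁ + 2P₂ = 2P₁ → 5P₁ - 2P₂ = 186.
Market 2: 10P₂ - P₁ = 362.
Eliminating P₂: 10×(1) + 2×(2) gives 48P₁ = 2584, so P₁ = 323/6.
Back-substitute into (2): P₂ = (362 + 1×323/6) / 10 = 499/12.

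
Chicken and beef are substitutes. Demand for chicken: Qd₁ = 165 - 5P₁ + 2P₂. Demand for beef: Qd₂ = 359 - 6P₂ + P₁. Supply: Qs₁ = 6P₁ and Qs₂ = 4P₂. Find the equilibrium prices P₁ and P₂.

P₁ = 592/27, P₂ = 2057/54

Market 1: 165 - 5P₁ + 2P₂ = 6P₁ → 11P₁ - 2P₂ = 165.
Market 2: 10P₂ - P₁ = 359.
Eliminating P₂: 10×(1) + 2×(2) gives 108P₁ = 2368, so P₁ = 592/27.
Back-substitute into (2): P₂ = (359 + 1×592/27) / 10 = 2057/54.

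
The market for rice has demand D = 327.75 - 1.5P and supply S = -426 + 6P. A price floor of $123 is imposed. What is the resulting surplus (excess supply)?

Surplus = 168.75

Equilibrium price would be P* = 100.5, so the floor at 123 binds.
At P = 123: D = 143.25, S = 312.
Surplus = 312 − 143.25 = 168.75.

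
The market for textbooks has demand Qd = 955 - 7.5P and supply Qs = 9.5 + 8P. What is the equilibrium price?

P* = 61

Set Qd = Qs: 955 - 7.5P = 9.5 + 8P.
945.5 = 15.5P, so P* = 61.
Q* = 955 − 7.5(61) = 497.5.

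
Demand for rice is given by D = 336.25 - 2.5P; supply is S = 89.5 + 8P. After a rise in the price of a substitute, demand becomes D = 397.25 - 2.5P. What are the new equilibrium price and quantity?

P' = 1231/42, Q' = 13607/42

Original equilibrium: P* = 23.5, Q* = 277.5.
New equilibrium: 397.25 - 2.5P = 89.5 + 8P, so 307.75 = 10.5P and P' = 1231/42; Q' = 397.25 − 2.5(1231/42) = 13607/42.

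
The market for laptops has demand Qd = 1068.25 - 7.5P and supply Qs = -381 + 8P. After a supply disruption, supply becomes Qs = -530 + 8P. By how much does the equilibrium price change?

Original equilibrium: P* = 93.5, Q* = 367.
New equilibrium: 1068.25 - 7.5P = -530 + 8P, so 1598.25 = 15.5P and P' = 6393/62; Q' = 1068.25 − 7.5(6393/62) = 9142/31.
Change in price: 6393/62 − 93.5 = 298/31.

ΔP = 298/31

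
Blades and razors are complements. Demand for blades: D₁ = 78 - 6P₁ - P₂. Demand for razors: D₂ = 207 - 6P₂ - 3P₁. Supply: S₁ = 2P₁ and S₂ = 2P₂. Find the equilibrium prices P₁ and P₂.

P₁ = 417/61, P₂ = 1422/61

Market 1: 78 - 6P₁ - P₂ = 2P₁ → 8P₁ + P₂ = 78.
Market 2: 8P₂ + 3P₁ = 207.
Eliminating P₂: 8×(1) − 1×(2) gives 61P₁ = 417, so P₁ = 417/61.
Back-substitute into (2): P₂ = (207 − 3×417/61) / 8 = 1422/61.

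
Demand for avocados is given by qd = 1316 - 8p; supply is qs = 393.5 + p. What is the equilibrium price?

Set qd = qs: 1316 - 8p = 393.5 + p.
922.5 = 9p, so p* = 102.5.
q* = 1316 − 8(102.5) = 496.

p* = 102.5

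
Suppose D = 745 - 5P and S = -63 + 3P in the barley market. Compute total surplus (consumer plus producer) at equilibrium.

Equilibrium: 745 - 5P = -63 + 3P gives P* = 101, Q* = 240.
Demand choke price: P = 149; supply starts at P = 21.
CS = ½(149 − 101)(240) = 5760; PS = ½(101 − 21)(240) = 9600.

Total surplus = 15360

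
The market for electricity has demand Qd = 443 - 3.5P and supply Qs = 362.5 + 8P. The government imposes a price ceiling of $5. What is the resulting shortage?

Equilibrium price would be P* = 7, so the ceiling at 5 binds.
At P = 5: Qd = 443 − 3.5(5) = 425.5, Qs = 362.5 + 8(5) = 402.5.
Shortage = 425.5 − 402.5 = 23.

Shortage = 23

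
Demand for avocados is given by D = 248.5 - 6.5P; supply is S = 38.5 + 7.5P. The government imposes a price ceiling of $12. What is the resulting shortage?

Equilibrium price would be P* = 15, so the ceiling at 12 binds.
At P = 12: D = 248.5 − 6.5(12) = 170.5, S = 38.5 + 7.5(12) = 128.5.
Shortage = 170.5 − 128.5 = 42.

Shortage = 42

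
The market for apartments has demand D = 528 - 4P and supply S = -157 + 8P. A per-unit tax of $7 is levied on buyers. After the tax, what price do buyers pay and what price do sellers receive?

Pre-tax equilibrium: P* = 685/12, Q* = 899/3.
Tax on buyers shifts demand to D = 528 − 4(P + 7) = 500 - 4P.
500 - 4P = -157 + 8P gives seller price Ps = 54.75; buyers pay Pb = 54.75 + 7 = 61.75.
New quantity: Q = 528 − 4(61.75) = 281.

Buyers pay $61.75, sellers receive $54.75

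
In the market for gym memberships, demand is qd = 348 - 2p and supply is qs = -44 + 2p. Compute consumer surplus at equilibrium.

Consumer surplus = 5776

Equilibrium: 348 - 2p = -44 + 2p gives p* = 98, q* = 152.
Demand choke price (qd = 0): p = 174.
CS = ½(174 − 98)(152) = 5776.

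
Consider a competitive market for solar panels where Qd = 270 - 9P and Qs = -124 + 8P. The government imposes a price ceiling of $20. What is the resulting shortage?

Shortage = 54

Equilibrium price would be P* = 394/17, so the ceiling at 20 binds.
At P = 20: Qd = 270 − 9(20) = 90, Qs = -124 + 8(20) = 36.
Shortage = 90 − 36 = 54.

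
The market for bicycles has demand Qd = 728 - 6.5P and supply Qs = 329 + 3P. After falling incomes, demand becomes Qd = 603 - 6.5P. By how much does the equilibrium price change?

ΔP = -250/19

Original equilibrium: P* = 42, Q* = 455.
New equilibrium: 603 - 6.5P = 329 + 3P, so 274 = 9.5P and P' = 548/19; Q' = 603 − 6.5(548/19) = 7895/19.
Change in price: 548/19 − 42 = -250/19.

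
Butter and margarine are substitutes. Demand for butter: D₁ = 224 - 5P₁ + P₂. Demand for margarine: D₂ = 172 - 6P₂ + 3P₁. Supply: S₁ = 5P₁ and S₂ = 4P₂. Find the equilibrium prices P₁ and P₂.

Market 1: 224 - 5P₁ + P₂ = 5P₁ → 10P₁ - P₂ = 224.
Market 2: 10P₂ - 3P₁ = 172.
Eliminating P₂: 10×(1) + 1×(2) gives 97P₁ = 2412, so P₁ = 2412/97.
Back-substitute into (2): P₂ = (172 + 3×2412/97) / 10 = 2392/97.

P₁ = 2412/97, P₂ = 2392/97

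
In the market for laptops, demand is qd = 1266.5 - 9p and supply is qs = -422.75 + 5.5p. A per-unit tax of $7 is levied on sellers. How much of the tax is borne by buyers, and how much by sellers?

Pre-tax equilibrium: p* = 116.5, q* = 218.
Tax on sellers shifts supply to qs = -422.75 + 5.5(p − 7) = -461.25 + 5.5p.
1266.5 - 9p = -461.25 + 5.5p gives buyer price pb = 6911/58; sellers receive ps = 6911/58 − 7 = 6505/58.
New quantity: q = 1266.5 − 9(6911/58) = 5629/29.
Buyer burden = 6911/58 − 116.5 = 77/29; seller burden = 116.5 − 6505/58 = 126/29.

Buyers bear 77/29, sellers bear 126/29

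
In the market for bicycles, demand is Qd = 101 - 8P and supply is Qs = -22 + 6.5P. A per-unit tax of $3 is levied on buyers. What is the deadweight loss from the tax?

Deadweight loss = 468/29

Pre-tax equilibrium: P* = 246/29, Q* = 961/29.
Tax on buyers shifts demand to Qd = 101 − 8(P + 3) = 77 - 8P.
77 - 8P = -22 + 6.5P gives seller price Ps = 198/29; buyers pay Pb = 198/29 + 3 = 285/29.
New quantity: Q = 101 − 8(285/29) = 649/29.
DWL = ½ × 3 × (961/29 − 649/29) = 468/29.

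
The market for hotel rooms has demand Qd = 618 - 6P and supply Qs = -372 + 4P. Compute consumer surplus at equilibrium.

Consumer surplus = 48

Equilibrium: 618 - 6P = -372 + 4P gives P* = 99, Q* = 24.
Demand choke price (Qd = 0): P = 103.
CS = ½(103 − 99)(24) = 48.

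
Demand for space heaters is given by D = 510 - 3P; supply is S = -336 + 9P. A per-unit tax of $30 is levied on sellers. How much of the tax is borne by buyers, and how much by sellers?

Pre-tax equilibrium: P* = 70.5, Q* = 298.5.
Tax on sellers shifts supply to S = -336 + 9(P − 30) = -606 + 9P.
510 - 3P = -606 + 9P gives buyer price Pb = 93; sellers receive Ps = 93 − 30 = 63.
New quantity: Q = 510 − 3(93) = 231.
Buyer burden = 93 − 70.5 = 22.5; seller burden = 70.5 − 63 = 7.5.

Buyers bear $22.5, sellers bear $7.5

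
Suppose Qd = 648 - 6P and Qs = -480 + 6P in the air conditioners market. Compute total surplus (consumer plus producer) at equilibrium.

Equilibrium: 648 - 6P = -480 + 6P gives P* = 94, Q* = 84.
Demand choke price: P = 108; supply starts at P = 80.
CS = ½(108 − 94)(84) = 588; PS = ½(94 − 80)(84) = 588.

Total surplus = 1176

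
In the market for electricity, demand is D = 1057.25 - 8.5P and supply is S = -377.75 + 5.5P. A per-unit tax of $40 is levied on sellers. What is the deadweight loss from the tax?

Deadweight loss = 18700/7

Pre-tax equilibrium: P* = 102.5, Q* = 186.
Tax on sellers shifts supply to S = -377.75 + 5.5(P − 40) = -597.75 + 5.5P.
1057.25 - 8.5P = -597.75 + 5.5P gives buyer price Pb = 1655/14; sellers receive Ps = 1655/14 − 40 = 1095/14.
New quantity: Q = 1057.25 − 8.5(1655/14) = 367/7.
DWL = ½ × 40 × (186 − 367/7) = 18700/7.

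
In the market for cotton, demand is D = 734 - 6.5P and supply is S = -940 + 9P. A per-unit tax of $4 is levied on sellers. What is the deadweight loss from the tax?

Pre-tax equilibrium: P* = 108, Q* = 32.
Tax on sellers shifts supply to S = -940 + 9(P − 4) = -976 + 9P.
734 - 6.5P = -976 + 9P gives buyer price Pb = 3420/31; sellers receive Ps = 3420/31 − 4 = 3296/31.
New quantity: Q = 734 − 6.5(3420/31) = 524/31.
DWL = ½ × 4 × (32 − 524/31) = 936/31.

Deadweight loss = 936/31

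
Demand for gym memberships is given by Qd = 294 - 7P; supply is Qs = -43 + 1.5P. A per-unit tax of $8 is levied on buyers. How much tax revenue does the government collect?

Pre-tax equilibrium: P* = 674/17, Q* = 280/17.
Tax on buyers shifts demand to Qd = 294 − 7(P + 8) = 238 - 7P.
238 - 7P = -43 + 1.5P gives seller price Ps = 562/17; buyers pay Pb = 562/17 + 8 = 698/17.
New quantity: Q = 294 − 7(698/17) = 112/17.
Revenue = 8 × 112/17 = 896/17.

Tax revenue = 896/17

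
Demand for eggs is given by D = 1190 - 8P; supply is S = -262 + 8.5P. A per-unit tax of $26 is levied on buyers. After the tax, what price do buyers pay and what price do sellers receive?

Pre-tax equilibrium: P* = 88, Q* = 486.
Tax on buyers shifts demand to D = 1190 − 8(P + 26) = 982 - 8P.
982 - 8P = -262 + 8.5P gives seller price Ps = 2488/33; buyers pay Pb = 2488/33 + 26 = 3346/33.
New quantity: Q = 1190 − 8(3346/33) = 12502/33.

Buyers pay 3346/33, sellers receive 2488/33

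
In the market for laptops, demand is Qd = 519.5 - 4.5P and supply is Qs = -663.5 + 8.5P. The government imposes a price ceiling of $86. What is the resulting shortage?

Shortage = 65

Equilibrium price would be P* = 91, so the ceiling at 86 binds.
At P = 86: Qd = 519.5 − 4.5(86) = 132.5, Qs = -663.5 + 8.5(86) = 67.5.
Shortage = 132.5 − 67.5 = 65.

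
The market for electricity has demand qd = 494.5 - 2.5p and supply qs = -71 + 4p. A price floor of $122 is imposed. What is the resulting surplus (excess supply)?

Equilibrium price would be p* = 87, so the floor at 122 binds.
At p = 122: qd = 189.5, qs = 417.
Surplus = 417 − 189.5 = 227.5.

Surplus = 227.5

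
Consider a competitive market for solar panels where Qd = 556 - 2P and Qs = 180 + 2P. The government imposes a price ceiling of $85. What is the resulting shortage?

Equilibrium price would be P* = 94, so the ceiling at 85 binds.
At P = 85: Qd = 556 − 2(85) = 386, Qs = 180 + 2(85) = 350.
Shortage = 386 − 350 = 36.

Shortage = 36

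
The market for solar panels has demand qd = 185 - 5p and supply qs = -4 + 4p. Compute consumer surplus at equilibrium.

Consumer surplus = 640

Equilibrium: 185 - 5p = -4 + 4p gives p* = 21, q* = 80.
Demand choke price (qd = 0): p = 37.
CS = ½(37 − 21)(80) = 640.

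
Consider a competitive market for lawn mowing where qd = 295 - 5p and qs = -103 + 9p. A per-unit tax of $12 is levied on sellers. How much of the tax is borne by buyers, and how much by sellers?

Pre-tax equilibrium: p* = 199/7, q* = 1070/7.
Tax on sellers shifts supply to qs = -103 + 9(p − 12) = -211 + 9p.
295 - 5p = -211 + 9p gives buyer price pb = 253/7; sellers receive ps = 253/7 − 12 = 169/7.
New quantity: q = 295 − 5(253/7) = 800/7.
Buyer burden = 253/7 − 199/7 = 54/7; seller burden = 199/7 − 169/7 = 30/7.

Buyers bear 54/7, sellers bear 30/7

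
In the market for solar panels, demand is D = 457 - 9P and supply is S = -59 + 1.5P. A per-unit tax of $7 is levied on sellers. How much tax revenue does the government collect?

Tax revenue = 40

Pre-tax equilibrium: P* = 344/7, Q* = 103/7.
Tax on sellers shifts supply to S = -59 + 1.5(P − 7) = -69.5 + 1.5P.
457 - 9P = -69.5 + 1.5P gives buyer price Pb = 351/7; sellers receive Ps = 351/7 − 7 = 302/7.
New quantity: Q = 457 − 9(351/7) = 40/7.
Revenue = 7 × 40/7 = 40.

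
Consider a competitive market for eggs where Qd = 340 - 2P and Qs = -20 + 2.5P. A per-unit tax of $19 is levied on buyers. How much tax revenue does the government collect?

Tax revenue = 27170/9

Pre-tax equilibrium: P* = 80, Q* = 180.
Tax on buyers shifts demand to Qd = 340 − 2(P + 19) = 302 - 2P.
302 - 2P = -20 + 2.5P gives seller price Ps = 644/9; buyers pay Pb = 644/9 + 19 = 815/9.
New quantity: Q = 340 − 2(815/9) = 1430/9.
Revenue = 19 × 1430/9 = 27170/9.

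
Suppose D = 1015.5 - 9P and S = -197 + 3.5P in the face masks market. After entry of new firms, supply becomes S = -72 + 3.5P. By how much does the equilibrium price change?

ΔP = -10

Original equilibrium: P* = 97, Q* = 142.5.
New equilibrium: 1015.5 - 9P = -72 + 3.5P, so 1087.5 = 12.5P and P' = 87; Q' = 1015.5 − 9(87) = 232.5.
Change in price: 87 − 97 = -10.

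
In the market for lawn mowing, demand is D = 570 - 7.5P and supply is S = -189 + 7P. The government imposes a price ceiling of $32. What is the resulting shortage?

Shortage = 295

Equilibrium price would be P* = 1518/29, so the ceiling at 32 binds.
At P = 32: D = 570 − 7.5(32) = 330, S = -189 + 7(32) = 35.
Shortage = 330 − 35 = 295.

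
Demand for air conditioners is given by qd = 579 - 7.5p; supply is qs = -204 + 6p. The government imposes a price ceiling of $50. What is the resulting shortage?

Equilibrium price would be p* = 58, so the ceiling at 50 binds.
At p = 50: qd = 579 − 7.5(50) = 204, qs = -204 + 6(50) = 96.
Shortage = 204 − 96 = 108.

Shortage = 108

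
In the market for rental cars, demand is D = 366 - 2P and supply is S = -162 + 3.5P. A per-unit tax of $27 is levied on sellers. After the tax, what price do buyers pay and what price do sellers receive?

Pre-tax equilibrium: P* = 96, Q* = 174.
Tax on sellers shifts supply to S = -162 + 3.5(P − 27) = -256.5 + 3.5P.
366 - 2P = -256.5 + 3.5P gives buyer price Pb = 1245/11; sellers receive Ps = 1245/11 − 27 = 948/11.
New quantity: Q = 366 − 2(1245/11) = 1536/11.

Buyers pay 1245/11, sellers receive 948/11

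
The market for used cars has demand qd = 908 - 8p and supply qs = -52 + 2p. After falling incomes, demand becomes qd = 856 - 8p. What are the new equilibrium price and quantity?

Original equilibrium: p* = 96, q* = 140.
New equilibrium: 856 - 8p = -52 + 2p, so 908 = 10p and p' = 90.8; q' = 856 − 8(90.8) = 129.6.

p' = 90.8, q' = 129.6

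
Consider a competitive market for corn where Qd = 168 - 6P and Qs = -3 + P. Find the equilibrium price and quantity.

Set Qd = Qs: 168 - 6P = -3 + P.
171 = 7P, so P* = 171/7.
Q* = 168 − 6(171/7) = 150/7.

P* = 171/7, Q* = 150/7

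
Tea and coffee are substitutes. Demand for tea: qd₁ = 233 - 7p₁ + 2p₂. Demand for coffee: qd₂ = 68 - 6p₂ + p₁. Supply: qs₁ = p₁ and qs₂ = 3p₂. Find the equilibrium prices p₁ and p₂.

Market 1: 233 - 7p₁ + 2p₂ = p₁ → 8p₁ - 2p₂ = 233.
Market 2: 9p₂ - p₁ = 68.
Eliminating p₂: 9×(1) + 2×(2) gives 70p₁ = 2233, so p₁ = 31.9.
Back-substitute into (2): p₂ = (68 + 1×31.9) / 9 = 11.1.

p₁ = 31.9, p₂ = 11.1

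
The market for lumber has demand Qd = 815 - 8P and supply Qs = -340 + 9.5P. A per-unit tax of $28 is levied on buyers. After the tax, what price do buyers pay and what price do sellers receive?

Buyers pay $81.2, sellers receive $53.2

Pre-tax equilibrium: P* = 66, Q* = 287.
Tax on buyers shifts demand to Qd = 815 − 8(P + 28) = 591 - 8P.
591 - 8P = -340 + 9.5P gives seller price Ps = 53.2; buyers pay Pb = 53.2 + 28 = 81.2.
New quantity: Q = 815 − 8(81.2) = 165.4.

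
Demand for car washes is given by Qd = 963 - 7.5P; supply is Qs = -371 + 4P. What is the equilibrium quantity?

Set Qd = Qs: 963 - 7.5P = -371 + 4P.
1334 = 11.5P, so P* = 116.
Q* = 963 − 7.5(116) = 93.

Q* = 93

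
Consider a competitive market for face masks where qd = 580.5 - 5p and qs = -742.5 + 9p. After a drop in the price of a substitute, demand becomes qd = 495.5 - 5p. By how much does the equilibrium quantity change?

Δq = -765/14

Original equilibrium: p* = 94.5, q* = 108.
New equilibrium: 495.5 - 5p = -742.5 + 9p, so 1238 = 14p and p' = 619/7; q' = 495.5 − 5(619/7) = 747/14.
Change in quantity: 747/14 − 108 = -765/14.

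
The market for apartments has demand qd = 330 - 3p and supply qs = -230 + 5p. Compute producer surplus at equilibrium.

Producer surplus = 1440

Equilibrium: 330 - 3p = -230 + 5p gives p* = 70, q* = 120.
Supply starts at p = 46 (where qs = 0).
PS = ½(70 − 46)(120) = 1440.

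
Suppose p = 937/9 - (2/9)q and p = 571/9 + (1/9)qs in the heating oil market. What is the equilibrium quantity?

q* = 122

Set the two price expressions equal: 937/9 - (2/9)q = 571/9 + (1/9)q.
122/3 = (1/3)q, so q* = 122.
p* = 937/9 − (2/9)(122) = 77.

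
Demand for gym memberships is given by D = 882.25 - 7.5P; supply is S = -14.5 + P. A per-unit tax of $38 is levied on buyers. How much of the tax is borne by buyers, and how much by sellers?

Buyers bear 76/17, sellers bear 570/17

Pre-tax equilibrium: P* = 105.5, Q* = 91.
Tax on buyers shifts demand to D = 882.25 − 7.5(P + 38) = 597.25 - 7.5P.
597.25 - 7.5P = -14.5 + P gives seller price Ps = 2447/34; buyers pay Pb = 2447/34 + 38 = 3739/34.
New quantity: Q = 882.25 − 7.5(3739/34) = 977/17.
Buyer burden = 3739/34 − 105.5 = 76/17; seller burden = 105.5 − 2447/34 = 570/17.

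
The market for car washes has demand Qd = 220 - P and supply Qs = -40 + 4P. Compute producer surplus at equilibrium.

Equilibrium: 220 - P = -40 + 4P gives P* = 52, Q* = 168.
Supply starts at P = 10 (where Qs = 0).
PS = ½(52 − 10)(168) = 3528.

Producer surplus = 3528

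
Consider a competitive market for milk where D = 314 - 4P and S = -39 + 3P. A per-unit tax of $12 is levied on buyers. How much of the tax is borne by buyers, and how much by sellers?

Buyers bear 36/7, sellers bear 48/7

Pre-tax equilibrium: P* = 353/7, Q* = 786/7.
Tax on buyers shifts demand to D = 314 − 4(P + 12) = 266 - 4P.
266 - 4P = -39 + 3P gives seller price Ps = 305/7; buyers pay Pb = 305/7 + 12 = 389/7.
New quantity: Q = 314 − 4(389/7) = 642/7.
Buyer burden = 389/7 − 353/7 = 36/7; seller burden = 353/7 − 305/7 = 48/7.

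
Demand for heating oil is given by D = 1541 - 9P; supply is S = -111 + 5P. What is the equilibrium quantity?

Set D = S: 1541 - 9P = -111 + 5P.
1652 = 14P, so P* = 118.
Q* = 1541 − 9(118) = 479.

Q* = 479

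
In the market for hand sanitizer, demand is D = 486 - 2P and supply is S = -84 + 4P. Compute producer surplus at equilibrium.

Producer surplus = 10952

Equilibrium: 486 - 2P = -84 + 4P gives P* = 95, Q* = 296.
Supply starts at P = 21 (where S = 0).
PS = ½(95 − 21)(296) = 10952.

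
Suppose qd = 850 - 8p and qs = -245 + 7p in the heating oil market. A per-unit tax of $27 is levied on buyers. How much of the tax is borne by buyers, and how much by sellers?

Buyers bear $12.6, sellers bear $14.4

Pre-tax equilibrium: p* = 73, q* = 266.
Tax on buyers shifts demand to qd = 850 − 8(p + 27) = 634 - 8p.
634 - 8p = -245 + 7p gives seller price ps = 58.6; buyers pay pb = 58.6 + 27 = 85.6.
New quantity: q = 850 − 8(85.6) = 165.2.
Buyer burden = 85.6 − 73 = 12.6; seller burden = 73 − 58.6 = 14.4.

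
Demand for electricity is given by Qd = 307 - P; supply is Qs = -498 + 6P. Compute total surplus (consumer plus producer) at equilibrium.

Equilibrium: 307 - P = -498 + 6P gives P* = 115, Q* = 192.
Demand choke price: P = 307; supply starts at P = 83.
CS = ½(307 − 115)(192) = 18432; PS = ½(115 − 83)(192) = 3072.

Total surplus = 21504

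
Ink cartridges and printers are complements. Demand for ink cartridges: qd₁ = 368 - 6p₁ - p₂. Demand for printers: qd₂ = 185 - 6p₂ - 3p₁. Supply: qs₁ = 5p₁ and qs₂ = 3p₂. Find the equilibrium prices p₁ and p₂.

p₁ = 3127/96, p₂ = 931/96

Market 1: 368 - 6p₁ - p₂ = 5p₁ → 11p₁ + p₂ = 368.
Market 2: 9p₂ + 3p₁ = 185.
Eliminating p₂: 9×(1) − 1×(2) gives 96p₁ = 3127, so p₁ = 3127/96.
Back-substitute into (2): p₂ = (185 − 3×3127/96) / 9 = 931/96.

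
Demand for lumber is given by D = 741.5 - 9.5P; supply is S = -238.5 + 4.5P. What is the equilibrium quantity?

Set D = S: 741.5 - 9.5P = -238.5 + 4.5P.
980 = 14P, so P* = 70.
Q* = 741.5 − 9.5(70) = 76.5.

Q* = 76.5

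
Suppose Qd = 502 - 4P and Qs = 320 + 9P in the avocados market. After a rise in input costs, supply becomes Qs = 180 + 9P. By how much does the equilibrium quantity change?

Original equilibrium: P* = 14, Q* = 446.
New equilibrium: 502 - 4P = 180 + 9P, so 322 = 13P and P' = 322/13; Q' = 502 − 4(322/13) = 5238/13.
Change in quantity: 5238/13 − 446 = -560/13.

ΔQ = -560/13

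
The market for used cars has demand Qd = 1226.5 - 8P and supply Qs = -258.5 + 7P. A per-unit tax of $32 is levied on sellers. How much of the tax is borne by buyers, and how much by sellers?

Pre-tax equilibrium: P* = 99, Q* = 434.5.
Tax on sellers shifts supply to Qs = -258.5 + 7(P − 32) = -482.5 + 7P.
1226.5 - 8P = -482.5 + 7P gives buyer price Pb = 1709/15; sellers receive Ps = 1709/15 − 32 = 1229/15.
New quantity: Q = 1226.5 − 8(1709/15) = 9451/30.
Buyer burden = 1709/15 − 99 = 224/15; seller burden = 99 − 1229/15 = 256/15.

Buyers bear 224/15, sellers bear 256/15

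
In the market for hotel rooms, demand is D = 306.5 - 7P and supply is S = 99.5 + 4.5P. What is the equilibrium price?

P* = 18

Set D = S: 306.5 - 7P = 99.5 + 4.5P.
207 = 11.5P, so P* = 18.
Q* = 306.5 − 7(18) = 180.5.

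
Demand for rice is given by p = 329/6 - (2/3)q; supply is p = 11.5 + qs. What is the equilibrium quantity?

q* = 26

Set the two price expressions equal: 329/6 - (2/3)q = 11.5 + q.
130/3 = (5/3)q, so q* = 26.
p* = 329/6 − (2/3)(26) = 37.5.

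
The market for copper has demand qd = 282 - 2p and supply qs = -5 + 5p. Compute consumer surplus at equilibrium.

Consumer surplus = 10000

Equilibrium: 282 - 2p = -5 + 5p gives p* = 41, q* = 200.
Demand choke price (qd = 0): p = 141.
CS = ½(141 − 41)(200) = 10000.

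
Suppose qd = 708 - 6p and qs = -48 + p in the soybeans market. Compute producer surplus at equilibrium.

Equilibrium: 708 - 6p = -48 + p gives p* = 108, q* = 60.
Supply starts at p = 48 (where qs = 0).
PS = ½(108 − 48)(60) = 1800.

Producer surplus = 1800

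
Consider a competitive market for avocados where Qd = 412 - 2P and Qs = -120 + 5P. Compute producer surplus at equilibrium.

Producer surplus = 6760

Equilibrium: 412 - 2P = -120 + 5P gives P* = 76, Q* = 260.
Supply starts at P = 24 (where Qs = 0).
PS = ½(76 − 24)(260) = 6760.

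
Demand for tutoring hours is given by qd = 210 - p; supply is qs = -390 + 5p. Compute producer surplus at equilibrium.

Producer surplus = 1210

Equilibrium: 210 - p = -390 + 5p gives p* = 100, q* = 110.
Supply starts at p = 78 (where qs = 0).
PS = ½(100 − 78)(110) = 1210.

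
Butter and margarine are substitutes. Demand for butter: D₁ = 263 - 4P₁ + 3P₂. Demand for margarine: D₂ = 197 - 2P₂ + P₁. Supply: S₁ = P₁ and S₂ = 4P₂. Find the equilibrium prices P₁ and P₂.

P₁ = 241/3, P₂ = 416/9

Market 1: 263 - 4P₁ + 3P₂ = P₁ → 5P₁ - 3P₂ = 263.
Market 2: 6P₂ - P₁ = 197.
Eliminating P₂: 6×(1) + 3×(2) gives 27P₁ = 2169, so P₁ = 241/3.
Back-substitute into (2): P₂ = (197 + 1×241/3) / 6 = 416/9.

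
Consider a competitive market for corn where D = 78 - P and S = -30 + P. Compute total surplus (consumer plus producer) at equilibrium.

Total surplus = 576

Equilibrium: 78 - P = -30 + P gives P* = 54, Q* = 24.
Demand choke price: P = 78; supply starts at P = 30.
CS = ½(78 − 54)(24) = 288; PS = ½(54 − 30)(24) = 288.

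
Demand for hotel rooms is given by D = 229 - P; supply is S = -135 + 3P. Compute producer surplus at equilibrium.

Producer surplus = 3174

Equilibrium: 229 - P = -135 + 3P gives P* = 91, Q* = 138.
Supply starts at P = 45 (where S = 0).
PS = ½(91 − 45)(138) = 3174.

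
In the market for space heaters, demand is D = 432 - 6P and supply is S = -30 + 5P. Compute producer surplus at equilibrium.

Producer surplus = 3240

Equilibrium: 432 - 6P = -30 + 5P gives P* = 42, Q* = 180.
Supply starts at P = 6 (where S = 0).
PS = ½(42 − 6)(180) = 3240.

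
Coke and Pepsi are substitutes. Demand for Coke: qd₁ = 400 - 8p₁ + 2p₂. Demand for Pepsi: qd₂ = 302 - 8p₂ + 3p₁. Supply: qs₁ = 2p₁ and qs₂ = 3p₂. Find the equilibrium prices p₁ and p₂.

Market 1: 400 - 8p₁ + 2p₂ = 2p₁ → 10p₁ - 2p₂ = 400.
Market 2: 11p₂ - 3p₁ = 302.
Eliminating p₂: 11×(1) + 2×(2) gives 104p₁ = 5004, so p₁ = 1251/26.
Back-substitute into (2): p₂ = (302 + 3×1251/26) / 11 = 1055/26.

p₁ = 1251/26, p₂ = 1055/26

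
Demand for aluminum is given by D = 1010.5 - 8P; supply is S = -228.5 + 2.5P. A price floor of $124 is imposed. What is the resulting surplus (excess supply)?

Equilibrium price would be P* = 118, so the floor at 124 binds.
At P = 124: D = 18.5, S = 81.5.
Surplus = 81.5 − 18.5 = 63.

Surplus = 63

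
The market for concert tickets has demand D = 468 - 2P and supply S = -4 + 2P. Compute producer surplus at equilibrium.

Producer surplus = 13456

Equilibrium: 468 - 2P = -4 + 2P gives P* = 118, Q* = 232.
Supply starts at P = 2 (where S = 0).
PS = ½(118 − 2)(232) = 13456.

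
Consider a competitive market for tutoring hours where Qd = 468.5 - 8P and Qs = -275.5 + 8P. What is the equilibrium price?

P* = 46.5

Set Qd = Qs: 468.5 - 8P = -275.5 + 8P.
744 = 16P, so P* = 46.5.
Q* = 468.5 − 8(46.5) = 96.5.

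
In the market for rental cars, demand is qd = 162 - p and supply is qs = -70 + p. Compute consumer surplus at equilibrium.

Equilibrium: 162 - p = -70 + p gives p* = 116, q* = 46.
Demand choke price (qd = 0): p = 162.
CS = ½(162 − 116)(46) = 1058.

Consumer surplus = 1058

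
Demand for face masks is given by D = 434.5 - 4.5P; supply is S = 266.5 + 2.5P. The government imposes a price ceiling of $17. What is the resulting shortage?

Shortage = 49

Equilibrium price would be P* = 24, so the ceiling at 17 binds.
At P = 17: D = 434.5 − 4.5(17) = 358, S = 266.5 + 2.5(17) = 309.
Shortage = 358 − 309 = 49.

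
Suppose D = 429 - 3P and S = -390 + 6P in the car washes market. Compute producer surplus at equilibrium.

Equilibrium: 429 - 3P = -390 + 6P gives P* = 91, Q* = 156.
Supply starts at P = 65 (where S = 0).
PS = ½(91 − 65)(156) = 2028.

Producer surplus = 2028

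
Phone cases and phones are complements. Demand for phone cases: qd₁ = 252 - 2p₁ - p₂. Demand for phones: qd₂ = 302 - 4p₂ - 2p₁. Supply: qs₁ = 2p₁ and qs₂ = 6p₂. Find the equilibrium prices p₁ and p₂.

Market 1: 252 - 2p₁ - p₂ = 2p₁ → 4p₁ + p₂ = 252.
Market 2: 10p₂ + 2p₁ = 302.
Eliminating p₂: 10×(1) − 1×(2) gives 38p₁ = 2218, so p₁ = 1109/19.
Back-substitute into (2): p₂ = (302 − 2×1109/19) / 10 = 352/19.

p₁ = 1109/19, p₂ = 352/19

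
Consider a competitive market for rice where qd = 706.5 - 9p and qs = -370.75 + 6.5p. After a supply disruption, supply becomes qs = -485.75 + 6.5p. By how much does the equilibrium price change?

Original equilibrium: p* = 69.5, q* = 81.
New equilibrium: 706.5 - 9p = -485.75 + 6.5p, so 1192.25 = 15.5p and p' = 4769/62; q' = 706.5 − 9(4769/62) = 441/31.
Change in price: 4769/62 − 69.5 = 230/31.

Δp = 230/31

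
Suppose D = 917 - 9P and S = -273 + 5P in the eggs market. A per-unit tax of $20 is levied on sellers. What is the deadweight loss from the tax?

Deadweight loss = 4500/7

Pre-tax equilibrium: P* = 85, Q* = 152.
Tax on sellers shifts supply to S = -273 + 5(P − 20) = -373 + 5P.
917 - 9P = -373 + 5P gives buyer price Pb = 645/7; sellers receive Ps = 645/7 − 20 = 505/7.
New quantity: Q = 917 − 9(645/7) = 614/7.
DWL = ½ × 20 × (152 − 614/7) = 4500/7.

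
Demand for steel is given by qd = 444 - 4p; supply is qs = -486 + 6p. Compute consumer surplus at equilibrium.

Equilibrium: 444 - 4p = -486 + 6p gives p* = 93, q* = 72.
Demand choke price (qd = 0): p = 111.
CS = ½(111 − 93)(72) = 648.

Consumer surplus = 648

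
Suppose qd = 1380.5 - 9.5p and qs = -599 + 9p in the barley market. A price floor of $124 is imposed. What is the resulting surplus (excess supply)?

Equilibrium price would be p* = 107, so the floor at 124 binds.
At p = 124: qd = 202.5, qs = 517.
Surplus = 517 − 202.5 = 314.5.

Surplus = 314.5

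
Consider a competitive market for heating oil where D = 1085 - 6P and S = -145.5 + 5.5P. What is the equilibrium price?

Set D = S: 1085 - 6P = -145.5 + 5.5P.
1230.5 = 11.5P, so P* = 107.
Q* = 1085 − 6(107) = 443.

P* = 107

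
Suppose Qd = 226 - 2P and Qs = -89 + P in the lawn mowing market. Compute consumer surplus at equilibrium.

Equilibrium: 226 - 2P = -89 + P gives P* = 105, Q* = 16.
Demand choke price (Qd = 0): P = 113.
CS = ½(113 − 105)(16) = 64.

Consumer surplus = 64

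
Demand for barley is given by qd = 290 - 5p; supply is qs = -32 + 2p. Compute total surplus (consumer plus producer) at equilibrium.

Total surplus = 1260

Equilibrium: 290 - 5p = -32 + 2p gives p* = 46, q* = 60.
Demand choke price: p = 58; supply starts at p = 16.
CS = ½(58 − 46)(60) = 360; PS = ½(46 − 16)(60) = 900.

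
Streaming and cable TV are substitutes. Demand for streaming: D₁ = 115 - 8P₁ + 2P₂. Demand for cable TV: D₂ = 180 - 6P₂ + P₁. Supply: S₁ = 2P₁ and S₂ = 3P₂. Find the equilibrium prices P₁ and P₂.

P₁ = 1395/88, P₂ = 1915/88

Market 1: 115 - 8P₁ + 2P₂ = 2P₁ → 10P₁ - 2P₂ = 115.
Market 2: 9P₂ - P₁ = 180.
Eliminating P₂: 9×(1) + 2×(2) gives 88P₁ = 1395, so P₁ = 1395/88.
Back-substitute into (2): P₂ = (180 + 1×1395/88) / 9 = 1915/88.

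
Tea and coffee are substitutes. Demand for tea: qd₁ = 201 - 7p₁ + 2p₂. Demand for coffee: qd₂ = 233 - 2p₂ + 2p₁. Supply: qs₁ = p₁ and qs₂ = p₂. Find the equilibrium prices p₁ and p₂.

p₁ = 53.45, p₂ = 113.3

Market 1: 201 - 7p₁ + 2p₂ = p₁ → 8p₁ - 2p₂ = 201.
Market 2: 3p₂ - 2p₁ = 233.
Eliminating p₂: 3×(1) + 2×(2) gives 20p₁ = 1069, so p₁ = 53.45.
Back-substitute into (2): p₂ = (233 + 2×53.45) / 3 = 113.3.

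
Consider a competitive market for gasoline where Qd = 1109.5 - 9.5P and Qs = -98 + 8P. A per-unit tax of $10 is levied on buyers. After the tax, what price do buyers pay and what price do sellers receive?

Buyers pay 515/7, sellers receive 445/7

Pre-tax equilibrium: P* = 69, Q* = 454.
Tax on buyers shifts demand to Qd = 1109.5 − 9.5(P + 10) = 1014.5 - 9.5P.
1014.5 - 9.5P = -98 + 8P gives seller price Ps = 445/7; buyers pay Pb = 445/7 + 10 = 515/7.
New quantity: Q = 1109.5 − 9.5(515/7) = 2874/7.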